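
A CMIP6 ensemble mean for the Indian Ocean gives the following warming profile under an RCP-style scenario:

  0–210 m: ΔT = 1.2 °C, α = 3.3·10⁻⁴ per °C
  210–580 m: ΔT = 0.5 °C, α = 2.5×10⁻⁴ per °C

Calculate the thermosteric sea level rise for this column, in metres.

3.3×10⁻⁴ × 1.2 × 210 = 0.08316 m
0.5 × 2.5×10⁻⁴ × 370 = 0.04625 m
Δh = 0.08316 + 0.04625 = 0.12941 m

Δh ≈ 0.129 m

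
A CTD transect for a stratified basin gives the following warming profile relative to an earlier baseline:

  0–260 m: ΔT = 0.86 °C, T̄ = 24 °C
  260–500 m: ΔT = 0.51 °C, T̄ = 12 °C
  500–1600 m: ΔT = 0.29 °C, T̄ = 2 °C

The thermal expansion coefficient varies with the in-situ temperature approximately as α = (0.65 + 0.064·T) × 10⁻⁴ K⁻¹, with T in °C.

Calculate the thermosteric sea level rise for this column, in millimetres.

91 mm

Layer 1: α = (0.65 + 0.064×24)×10⁻⁴ = 2.186×10⁻⁴ K⁻¹
Layer 2: α = (0.65 + 0.064×12)×10⁻⁴ = 1.418×10⁻⁴ K⁻¹
Layer 3: α = (0.65 + 0.064×2)×10⁻⁴ = 0.778×10⁻⁴ K⁻¹
0–260 m: 260 × 2.186×10⁻⁴ × 0.86 = 0.04887896 m
Layer 2: 1.418×10⁻⁴ × 240 × 0.51 = 0.01735632 m
Layer 3: 0.29 × 0.778×10⁻⁴ × 1100 = 0.0248182 m
Δh = 0.04887896 + 0.01735632 + 0.0248182 = 0.09105348 m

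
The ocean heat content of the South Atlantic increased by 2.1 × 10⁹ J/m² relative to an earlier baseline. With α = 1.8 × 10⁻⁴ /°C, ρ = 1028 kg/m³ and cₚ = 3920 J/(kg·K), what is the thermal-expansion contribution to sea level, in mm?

Δh = αQ/(ρcₚ) = 1.8×10⁻⁴ × 2.1×10⁹ / (1028 × 3920) ≈ 0.093802 m

about 94 mm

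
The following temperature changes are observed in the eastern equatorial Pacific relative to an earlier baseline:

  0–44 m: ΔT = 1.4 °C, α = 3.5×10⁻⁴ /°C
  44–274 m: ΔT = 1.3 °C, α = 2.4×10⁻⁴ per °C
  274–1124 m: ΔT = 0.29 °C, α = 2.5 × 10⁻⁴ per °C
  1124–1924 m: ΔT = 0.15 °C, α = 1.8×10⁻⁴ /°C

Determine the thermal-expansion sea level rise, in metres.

Δh ≈ 0.177 m

Layer 1: 44 × 1.4 × 3.5×10⁻⁴ = 0.02156 m
Layer 2: 230 × 2.4×10⁻⁴ × 1.3 = 0.07176 m
850 × 2.5×10⁻⁴ × 0.29 = 0.061625 m
Layer 4: 1.8×10⁻⁴ × 800 × 0.15 = 0.02160 m
Δh = 0.02156 + 0.07176 + 0.061625 + 0.02160 = 0.176545 m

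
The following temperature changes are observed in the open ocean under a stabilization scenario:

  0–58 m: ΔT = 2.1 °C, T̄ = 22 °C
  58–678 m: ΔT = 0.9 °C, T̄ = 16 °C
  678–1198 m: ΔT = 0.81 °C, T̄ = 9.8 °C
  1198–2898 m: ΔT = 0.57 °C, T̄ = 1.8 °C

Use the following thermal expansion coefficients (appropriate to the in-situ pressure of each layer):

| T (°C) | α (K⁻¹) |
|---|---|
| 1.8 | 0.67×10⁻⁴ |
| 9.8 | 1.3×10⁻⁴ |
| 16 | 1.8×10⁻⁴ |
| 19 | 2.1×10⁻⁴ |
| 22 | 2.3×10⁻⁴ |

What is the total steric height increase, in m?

Layer 1 at 22 °C → α = 2.3×10⁻⁴ K⁻¹
Layer 2 at 16 °C → α = 1.8×10⁻⁴ K⁻¹
Layer 3 at 9.8 °C → α = 1.3×10⁻⁴ K⁻¹
Layer 4 at 1.8 °C → α = 0.67×10⁻⁴ K⁻¹
58 × 2.3×10⁻⁴ × 2.1 = 0.028014 m
58–678 m: 1.8×10⁻⁴ × 620 × 0.9 = 0.10044 m
1.3×10⁻⁴ × 0.81 × 520 = 0.054756 m
1700 × 0.67×10⁻⁴ × 0.57 = 0.064923 m
Δh = 0.028014 + 0.10044 + 0.054756 + 0.064923 = 0.248133 m

0.248 m of thermosteric rise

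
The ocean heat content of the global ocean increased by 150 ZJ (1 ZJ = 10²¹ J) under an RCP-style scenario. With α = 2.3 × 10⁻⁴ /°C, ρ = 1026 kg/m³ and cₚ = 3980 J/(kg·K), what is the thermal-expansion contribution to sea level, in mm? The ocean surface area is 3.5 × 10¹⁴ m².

24.1 mm of thermosteric rise

Per unit area: Q = 150×10²¹ / (3.5×10¹⁴) ≈ 4.286×10⁸ J/m²
Δh = αQ/(ρcₚ) = 2.3×10⁻⁴ × 4.286×10⁸ / (1026 × 3980) ≈ 0.024141 m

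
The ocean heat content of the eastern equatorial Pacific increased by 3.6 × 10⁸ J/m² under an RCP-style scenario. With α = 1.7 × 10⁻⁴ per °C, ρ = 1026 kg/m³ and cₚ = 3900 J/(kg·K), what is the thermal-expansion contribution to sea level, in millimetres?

15 mm

Δh = αQ/(ρcₚ) = 1.7×10⁻⁴ × 3.6×10⁸ / (1026 × 3900) ≈ 0.015295 m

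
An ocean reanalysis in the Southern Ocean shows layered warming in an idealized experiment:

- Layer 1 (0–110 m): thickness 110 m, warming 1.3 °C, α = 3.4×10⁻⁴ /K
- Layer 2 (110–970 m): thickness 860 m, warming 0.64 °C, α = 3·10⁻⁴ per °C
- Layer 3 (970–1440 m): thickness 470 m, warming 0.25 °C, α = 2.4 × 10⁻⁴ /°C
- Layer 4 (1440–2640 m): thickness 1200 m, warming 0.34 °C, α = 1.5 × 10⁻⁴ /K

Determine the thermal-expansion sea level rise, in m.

Δh = 0.30 m

1.3 × 3.4×10⁻⁴ × 110 = 0.04862 m
110–970 m: 860 × 3×10⁻⁴ × 0.64 = 0.16512 m
0.25 × 2.4×10⁻⁴ × 470 = 0.02820 m
1.5×10⁻⁴ × 1200 × 0.34 = 0.06120 m
Δh = 0.04862 + 0.16512 + 0.02820 + 0.06120 = 0.30314 m ≈ 0.30 m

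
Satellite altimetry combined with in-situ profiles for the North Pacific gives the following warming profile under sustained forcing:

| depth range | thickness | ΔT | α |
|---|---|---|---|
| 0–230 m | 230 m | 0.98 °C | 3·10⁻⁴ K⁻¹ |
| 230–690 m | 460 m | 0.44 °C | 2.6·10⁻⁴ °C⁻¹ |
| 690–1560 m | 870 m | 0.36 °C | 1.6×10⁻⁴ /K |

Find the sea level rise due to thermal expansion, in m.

Δh = 0.17 m

Layer 1: 230 × 0.98 × 3×10⁻⁴ = 0.06762 m
Layer 2: 0.44 × 2.6×10⁻⁴ × 460 = 0.052624 m
0.36 × 870 × 1.6×10⁻⁴ = 0.050112 m
Δh = 0.06762 + 0.052624 + 0.050112 = 0.170356 m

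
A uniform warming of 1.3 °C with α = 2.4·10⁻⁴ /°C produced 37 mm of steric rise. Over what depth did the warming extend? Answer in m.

H = Δh/(αΔT) = 0.037 / (2.4×10⁻⁴ × 1.3) ≈ 118.6 m

about 119 m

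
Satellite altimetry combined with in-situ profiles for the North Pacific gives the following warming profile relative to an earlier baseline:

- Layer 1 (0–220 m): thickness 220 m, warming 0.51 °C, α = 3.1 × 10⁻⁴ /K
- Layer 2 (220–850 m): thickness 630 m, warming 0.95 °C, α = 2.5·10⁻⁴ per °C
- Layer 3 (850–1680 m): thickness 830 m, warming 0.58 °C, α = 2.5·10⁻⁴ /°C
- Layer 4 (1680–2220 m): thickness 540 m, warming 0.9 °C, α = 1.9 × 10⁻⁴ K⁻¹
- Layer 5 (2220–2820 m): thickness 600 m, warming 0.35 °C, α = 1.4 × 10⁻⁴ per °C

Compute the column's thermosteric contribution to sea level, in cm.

0–220 m: 0.51 × 220 × 3.1×10⁻⁴ = 0.034782 m
220–850 m: 630 × 2.5×10⁻⁴ × 0.95 = 0.149625 m
850–1680 m: 830 × 0.58 × 2.5×10⁻⁴ = 0.12035 m
1680–2220 m: 540 × 0.9 × 1.9×10⁻⁴ = 0.09234 m
0.35 × 600 × 1.4×10⁻⁴ = 0.02940 m
Δh = 0.034782 + 0.149625 + 0.12035 + 0.09234 + 0.02940 = 0.426497 m

Δh ≈ 42.6 cm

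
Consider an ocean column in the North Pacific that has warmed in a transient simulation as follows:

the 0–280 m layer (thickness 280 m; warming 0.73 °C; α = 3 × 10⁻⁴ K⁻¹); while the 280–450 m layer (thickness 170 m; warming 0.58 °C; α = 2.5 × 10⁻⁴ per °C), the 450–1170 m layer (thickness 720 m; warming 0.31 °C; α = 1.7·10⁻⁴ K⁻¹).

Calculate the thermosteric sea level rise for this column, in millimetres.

0–280 m: 3×10⁻⁴ × 280 × 0.73 = 0.06132 m
280–450 m: 0.58 × 170 × 2.5×10⁻⁴ = 0.02465 m
Layer 3: 1.7×10⁻⁴ × 720 × 0.31 = 0.037944 m
Δh = 0.06132 + 0.02465 + 0.037944 = 0.123914 m

Δh = 124 mm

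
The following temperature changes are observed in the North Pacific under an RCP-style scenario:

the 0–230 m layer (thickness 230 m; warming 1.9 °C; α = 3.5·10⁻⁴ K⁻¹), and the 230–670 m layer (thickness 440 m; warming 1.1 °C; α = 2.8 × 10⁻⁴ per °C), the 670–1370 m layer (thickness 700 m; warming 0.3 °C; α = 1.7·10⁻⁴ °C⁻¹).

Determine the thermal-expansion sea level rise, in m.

Layer 1: 1.9 × 3.5×10⁻⁴ × 230 = 0.15295 m
Layer 2: 1.1 × 2.8×10⁻⁴ × 440 = 0.13552 m
Layer 3: 700 × 0.3 × 1.7×10⁻⁴ = 0.03570 m
Δh = 0.15295 + 0.13552 + 0.03570 = 0.32417 m

0.324 m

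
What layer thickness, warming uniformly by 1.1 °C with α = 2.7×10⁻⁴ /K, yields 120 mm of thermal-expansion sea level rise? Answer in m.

H = Δh/(αΔT) = 0.12 / (2.7×10⁻⁴ × 1.1) ≈ 404.0 m

404 m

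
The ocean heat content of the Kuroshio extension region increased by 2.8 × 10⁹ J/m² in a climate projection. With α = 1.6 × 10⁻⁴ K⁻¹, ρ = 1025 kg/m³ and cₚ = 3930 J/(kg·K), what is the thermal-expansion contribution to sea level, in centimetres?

Δh ≈ 11.1 cm

Δh = αQ/(ρcₚ) = 1.6×10⁻⁴ × 2.8×10⁹ / (1025 × 3930) ≈ 0.11121 m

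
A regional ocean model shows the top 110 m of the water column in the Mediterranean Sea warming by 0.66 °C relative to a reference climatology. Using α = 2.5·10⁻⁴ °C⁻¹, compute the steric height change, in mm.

Δh = αΔT·H = 2.5×10⁻⁴ × 0.66 × 110 = 0.01815 m

about 18.2 mm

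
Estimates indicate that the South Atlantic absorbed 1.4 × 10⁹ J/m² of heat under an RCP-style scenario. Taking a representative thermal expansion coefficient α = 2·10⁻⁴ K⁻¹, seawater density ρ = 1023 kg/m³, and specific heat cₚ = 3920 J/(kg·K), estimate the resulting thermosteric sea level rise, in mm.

Δh = αQ/(ρcₚ) = 2×10⁻⁴ × 1.4×10⁹ / (1023 × 3920) ≈ 0.069823 m

70 mm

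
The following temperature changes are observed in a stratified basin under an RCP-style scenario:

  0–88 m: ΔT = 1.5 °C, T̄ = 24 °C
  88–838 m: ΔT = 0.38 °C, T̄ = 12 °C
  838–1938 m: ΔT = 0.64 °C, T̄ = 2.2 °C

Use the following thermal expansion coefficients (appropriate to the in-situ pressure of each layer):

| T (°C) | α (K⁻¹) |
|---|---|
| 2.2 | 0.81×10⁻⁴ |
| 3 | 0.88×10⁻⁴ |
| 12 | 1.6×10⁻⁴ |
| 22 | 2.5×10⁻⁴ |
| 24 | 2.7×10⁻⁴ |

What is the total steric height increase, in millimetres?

Layer 1 at 24 °C → α = 2.7×10⁻⁴ K⁻¹
Layer 2 at 12 °C → α = 1.6×10⁻⁴ K⁻¹
Layer 3 at 2.2 °C → α = 0.81×10⁻⁴ K⁻¹
0–88 m: 1.5 × 88 × 2.7×10⁻⁴ = 0.03564 m
Layer 2: 1.6×10⁻⁴ × 0.38 × 750 = 0.04560 m
838–1938 m: 1100 × 0.81×10⁻⁴ × 0.64 = 0.057024 m
Δh = 0.03564 + 0.04560 + 0.057024 = 0.138264 m

Δh ≈ 138 mm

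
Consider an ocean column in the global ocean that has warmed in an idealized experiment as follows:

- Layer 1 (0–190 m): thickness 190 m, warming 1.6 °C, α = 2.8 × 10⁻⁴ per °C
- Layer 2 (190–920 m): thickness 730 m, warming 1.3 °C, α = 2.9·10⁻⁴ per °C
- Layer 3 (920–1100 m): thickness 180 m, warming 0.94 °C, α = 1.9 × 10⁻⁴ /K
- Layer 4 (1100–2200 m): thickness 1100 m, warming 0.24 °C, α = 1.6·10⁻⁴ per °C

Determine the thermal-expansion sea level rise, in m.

0–190 m: 2.8×10⁻⁴ × 1.6 × 190 = 0.08512 m
Layer 2: 1.3 × 730 × 2.9×10⁻⁴ = 0.27521 m
0.94 × 180 × 1.9×10⁻⁴ = 0.032148 m
Layer 4: 1100 × 0.24 × 1.6×10⁻⁴ = 0.04224 m
Δh = 0.08512 + 0.27521 + 0.032148 + 0.04224 = 0.434718 m

Δh ≈ 0.435 m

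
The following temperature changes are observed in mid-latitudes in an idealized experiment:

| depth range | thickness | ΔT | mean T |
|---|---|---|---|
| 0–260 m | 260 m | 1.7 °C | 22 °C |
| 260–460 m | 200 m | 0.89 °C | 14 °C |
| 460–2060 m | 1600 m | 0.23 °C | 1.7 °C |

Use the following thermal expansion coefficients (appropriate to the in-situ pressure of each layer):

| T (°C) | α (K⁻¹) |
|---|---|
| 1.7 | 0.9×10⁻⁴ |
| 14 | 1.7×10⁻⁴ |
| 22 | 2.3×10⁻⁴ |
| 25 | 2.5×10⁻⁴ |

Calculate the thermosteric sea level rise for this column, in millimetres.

Layer 1 at 22 °C → α = 2.3×10⁻⁴ K⁻¹
Layer 2 at 14 °C → α = 1.7×10⁻⁴ K⁻¹
Layer 3 at 1.7 °C → α = 0.9×10⁻⁴ K⁻¹
260 × 1.7 × 2.3×10⁻⁴ = 0.10166 m
1.7×10⁻⁴ × 200 × 0.89 = 0.03026 m
460–2060 m: 1600 × 0.9×10⁻⁴ × 0.23 = 0.03312 m
Δh = 0.10166 + 0.03026 + 0.03312 = 0.16504 m

Δh = 165 mm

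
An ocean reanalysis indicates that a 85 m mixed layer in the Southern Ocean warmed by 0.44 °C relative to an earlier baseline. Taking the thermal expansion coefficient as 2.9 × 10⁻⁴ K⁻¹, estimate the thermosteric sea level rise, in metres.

Δh = αΔT·H = 2.9×10⁻⁴ × 0.44 × 85 = 0.010846 m

about 0.0108 m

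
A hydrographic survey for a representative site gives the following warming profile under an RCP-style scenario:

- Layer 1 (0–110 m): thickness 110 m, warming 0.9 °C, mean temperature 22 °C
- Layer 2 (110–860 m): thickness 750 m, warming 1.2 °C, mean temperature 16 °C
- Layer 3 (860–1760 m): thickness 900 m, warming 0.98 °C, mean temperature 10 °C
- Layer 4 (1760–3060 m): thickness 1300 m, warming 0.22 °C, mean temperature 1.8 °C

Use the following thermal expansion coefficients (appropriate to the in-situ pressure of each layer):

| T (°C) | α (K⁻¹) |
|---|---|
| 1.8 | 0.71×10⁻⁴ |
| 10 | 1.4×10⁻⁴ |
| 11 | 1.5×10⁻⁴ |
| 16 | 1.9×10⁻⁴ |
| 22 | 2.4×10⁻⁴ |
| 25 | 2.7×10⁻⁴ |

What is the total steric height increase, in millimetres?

340 mm

Layer 1 at 22 °C → α = 2.4×10⁻⁴ K⁻¹
Layer 2 at 16 °C → α = 1.9×10⁻⁴ K⁻¹
Layer 3 at 10 °C → α = 1.4×10⁻⁴ K⁻¹
Layer 4 at 1.8 °C → α = 0.71×10⁻⁴ K⁻¹
Layer 1: 2.4×10⁻⁴ × 110 × 0.9 = 0.02376 m
1.9×10⁻⁴ × 750 × 1.2 = 0.17100 m
860–1760 m: 1.4×10⁻⁴ × 0.98 × 900 = 0.12348 m
Layer 4: 0.22 × 0.71×10⁻⁴ × 1300 = 0.020306 m
Δh = 0.02376 + 0.17100 + 0.12348 + 0.020306 = 0.338546 m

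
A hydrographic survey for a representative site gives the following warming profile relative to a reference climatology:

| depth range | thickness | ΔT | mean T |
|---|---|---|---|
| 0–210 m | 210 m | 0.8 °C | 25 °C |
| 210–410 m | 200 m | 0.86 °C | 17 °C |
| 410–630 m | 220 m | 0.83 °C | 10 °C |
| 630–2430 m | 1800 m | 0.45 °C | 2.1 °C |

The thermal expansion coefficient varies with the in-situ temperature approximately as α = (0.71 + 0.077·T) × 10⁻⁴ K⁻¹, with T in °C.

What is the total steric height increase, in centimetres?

Layer 1: α = (0.71 + 0.077×25)×10⁻⁴ = 2.635×10⁻⁴ K⁻¹
Layer 2: α = (0.71 + 0.077×17)×10⁻⁴ = 2.019×10⁻⁴ K⁻¹
Layer 3: α = (0.71 + 0.077×10)×10⁻⁴ = 1.48×10⁻⁴ K⁻¹
Layer 4: α = (0.71 + 0.077×2.1)×10⁻⁴ = 0.8717×10⁻⁴ K⁻¹
210 × 0.8 × 2.635×10⁻⁴ = 0.044268 m
0.86 × 2.019×10⁻⁴ × 200 = 0.0347268 m
410–630 m: 220 × 0.83 × 1.48×10⁻⁴ = 0.0270248 m
Layer 4: 0.8717×10⁻⁴ × 0.45 × 1800 = 0.0706077 m
Δh = 0.044268 + 0.0347268 + 0.0270248 + 0.0706077 = 0.1766273 m ≈ 17.7 cm

Δh ≈ 17.7 cm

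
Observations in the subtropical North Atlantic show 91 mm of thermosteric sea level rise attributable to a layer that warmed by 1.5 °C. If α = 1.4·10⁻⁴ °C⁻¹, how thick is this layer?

H ≈ 430 m

H = Δh/(αΔT) = 0.091 / (1.4×10⁻⁴ × 1.5) ≈ 433.3 m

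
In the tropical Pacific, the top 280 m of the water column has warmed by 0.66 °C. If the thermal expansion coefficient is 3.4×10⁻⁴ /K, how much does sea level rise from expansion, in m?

0.063 m of thermosteric rise

Δh = αΔT·H = 3.4×10⁻⁴ × 0.66 × 280 = 0.062832 m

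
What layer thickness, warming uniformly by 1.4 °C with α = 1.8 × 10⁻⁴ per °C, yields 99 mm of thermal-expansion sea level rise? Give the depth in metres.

390 m

H = Δh/(αΔT) = 0.099 / (1.8×10⁻⁴ × 1.4) ≈ 392.9 m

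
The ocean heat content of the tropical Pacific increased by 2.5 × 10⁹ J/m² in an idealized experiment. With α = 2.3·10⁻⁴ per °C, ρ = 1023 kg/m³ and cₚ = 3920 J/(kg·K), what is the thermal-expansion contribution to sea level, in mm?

Δh = αQ/(ρcₚ) = 2.3×10⁻⁴ × 2.5×10⁹ / (1023 × 3920) ≈ 0.14339 m

143 mm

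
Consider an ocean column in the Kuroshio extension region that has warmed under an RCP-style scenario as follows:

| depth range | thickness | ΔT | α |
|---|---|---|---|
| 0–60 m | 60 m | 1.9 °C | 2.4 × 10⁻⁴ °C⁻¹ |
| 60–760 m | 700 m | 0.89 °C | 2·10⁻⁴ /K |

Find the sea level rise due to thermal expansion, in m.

0.15 m of thermosteric rise

1.9 × 60 × 2.4×10⁻⁴ = 0.02736 m
60–760 m: 2×10⁻⁴ × 0.89 × 700 = 0.12460 m
Δh = 0.02736 + 0.12460 = 0.15196 m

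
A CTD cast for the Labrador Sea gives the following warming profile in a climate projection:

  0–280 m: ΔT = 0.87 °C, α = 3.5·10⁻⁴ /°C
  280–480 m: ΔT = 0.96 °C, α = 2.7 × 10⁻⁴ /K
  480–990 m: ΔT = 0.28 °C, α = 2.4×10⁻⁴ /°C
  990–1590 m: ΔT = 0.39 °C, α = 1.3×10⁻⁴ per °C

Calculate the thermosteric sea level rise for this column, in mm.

Layer 1: 0.87 × 3.5×10⁻⁴ × 280 = 0.08526 m
280–480 m: 200 × 2.7×10⁻⁴ × 0.96 = 0.05184 m
Layer 3: 510 × 0.28 × 2.4×10⁻⁴ = 0.034272 m
1.3×10⁻⁴ × 0.39 × 600 = 0.03042 m
Δh = 0.08526 + 0.05184 + 0.034272 + 0.03042 = 0.201792 m ≈ 200 mm

Δh = 200 mm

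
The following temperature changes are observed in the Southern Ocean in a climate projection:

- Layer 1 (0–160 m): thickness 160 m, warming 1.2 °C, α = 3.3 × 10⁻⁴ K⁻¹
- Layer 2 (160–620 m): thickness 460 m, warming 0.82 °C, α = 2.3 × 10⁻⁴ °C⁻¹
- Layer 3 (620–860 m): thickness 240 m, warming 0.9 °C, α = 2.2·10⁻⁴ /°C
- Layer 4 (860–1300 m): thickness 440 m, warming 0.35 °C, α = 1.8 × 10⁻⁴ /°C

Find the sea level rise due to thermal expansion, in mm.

about 225 mm

Layer 1: 3.3×10⁻⁴ × 160 × 1.2 = 0.06336 m
160–620 m: 2.3×10⁻⁴ × 460 × 0.82 = 0.086756 m
Layer 3: 240 × 2.2×10⁻⁴ × 0.9 = 0.04752 m
1.8×10⁻⁴ × 440 × 0.35 = 0.02772 m
Δh = 0.06336 + 0.086756 + 0.04752 + 0.02772 = 0.225356 m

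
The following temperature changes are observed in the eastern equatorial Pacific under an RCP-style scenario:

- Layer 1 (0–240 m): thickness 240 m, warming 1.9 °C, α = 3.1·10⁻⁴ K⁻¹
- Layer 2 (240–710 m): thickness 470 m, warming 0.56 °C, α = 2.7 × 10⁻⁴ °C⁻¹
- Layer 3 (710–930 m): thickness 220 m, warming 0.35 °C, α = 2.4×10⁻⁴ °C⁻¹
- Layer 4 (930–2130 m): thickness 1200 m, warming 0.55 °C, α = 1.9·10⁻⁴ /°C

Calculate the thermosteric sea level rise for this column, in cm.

Layer 1: 3.1×10⁻⁴ × 1.9 × 240 = 0.14136 m
Layer 2: 2.7×10⁻⁴ × 0.56 × 470 = 0.071064 m
Layer 3: 0.35 × 2.4×10⁻⁴ × 220 = 0.01848 m
0.55 × 1.9×10⁻⁴ × 1200 = 0.12540 m
Δh = 0.14136 + 0.071064 + 0.01848 + 0.12540 = 0.356304 m

36 cm of thermosteric rise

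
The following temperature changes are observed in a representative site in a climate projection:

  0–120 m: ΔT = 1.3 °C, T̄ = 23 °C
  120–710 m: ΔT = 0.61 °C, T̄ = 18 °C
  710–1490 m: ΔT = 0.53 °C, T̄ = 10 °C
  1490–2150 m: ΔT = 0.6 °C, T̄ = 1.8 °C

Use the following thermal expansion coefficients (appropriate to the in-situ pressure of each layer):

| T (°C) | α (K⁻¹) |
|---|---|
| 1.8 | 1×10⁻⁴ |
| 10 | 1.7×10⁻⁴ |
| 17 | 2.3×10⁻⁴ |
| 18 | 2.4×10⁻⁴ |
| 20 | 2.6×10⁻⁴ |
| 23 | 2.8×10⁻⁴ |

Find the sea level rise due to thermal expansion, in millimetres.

Layer 1 at 23 °C → α = 2.8×10⁻⁴ K⁻¹
Layer 2 at 18 °C → α = 2.4×10⁻⁴ K⁻¹
Layer 3 at 10 °C → α = 1.7×10⁻⁴ K⁻¹
Layer 4 at 1.8 °C → α = 1×10⁻⁴ K⁻¹
0–120 m: 1.3 × 120 × 2.8×10⁻⁴ = 0.04368 m
120–710 m: 590 × 0.61 × 2.4×10⁻⁴ = 0.086376 m
Layer 3: 0.53 × 1.7×10⁻⁴ × 780 = 0.070278 m
Layer 4: 1×10⁻⁴ × 0.6 × 660 = 0.03960 m
Δh = 0.04368 + 0.086376 + 0.070278 + 0.03960 = 0.239934 m ≈ 240 mm

Δh = 240 mm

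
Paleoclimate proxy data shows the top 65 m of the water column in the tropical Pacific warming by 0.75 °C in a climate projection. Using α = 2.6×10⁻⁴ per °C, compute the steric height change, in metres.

about 0.0127 m

Δh = αΔT·H = 2.6×10⁻⁴ × 0.75 × 65 = 0.012675 m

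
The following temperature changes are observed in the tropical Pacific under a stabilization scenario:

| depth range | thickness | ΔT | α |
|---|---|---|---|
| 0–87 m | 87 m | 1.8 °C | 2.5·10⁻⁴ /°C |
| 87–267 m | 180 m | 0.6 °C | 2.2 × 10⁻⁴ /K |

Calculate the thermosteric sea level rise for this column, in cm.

Layer 1: 2.5×10⁻⁴ × 1.8 × 87 = 0.03915 m
Layer 2: 2.2×10⁻⁴ × 180 × 0.6 = 0.02376 m
Δh = 0.03915 + 0.02376 = 0.06291 m

Δh = 6.29 cm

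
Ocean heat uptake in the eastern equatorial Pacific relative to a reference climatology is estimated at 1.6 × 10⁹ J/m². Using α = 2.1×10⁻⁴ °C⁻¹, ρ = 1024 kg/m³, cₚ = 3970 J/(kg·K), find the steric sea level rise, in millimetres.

Δh = αQ/(ρcₚ) = 2.1×10⁻⁴ × 1.6×10⁹ / (1024 × 3970) ≈ 0.082651 m

82.7 mm of thermosteric rise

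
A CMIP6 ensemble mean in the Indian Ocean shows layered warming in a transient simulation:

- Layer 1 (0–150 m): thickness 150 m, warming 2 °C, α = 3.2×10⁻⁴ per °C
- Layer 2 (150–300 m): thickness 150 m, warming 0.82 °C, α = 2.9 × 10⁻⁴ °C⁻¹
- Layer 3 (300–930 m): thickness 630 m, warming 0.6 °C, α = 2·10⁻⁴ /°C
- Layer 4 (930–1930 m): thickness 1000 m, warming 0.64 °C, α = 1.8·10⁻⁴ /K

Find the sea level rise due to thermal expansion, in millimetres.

0–150 m: 2 × 3.2×10⁻⁴ × 150 = 0.09600 m
Layer 2: 150 × 2.9×10⁻⁴ × 0.82 = 0.03567 m
Layer 3: 0.6 × 630 × 2×10⁻⁴ = 0.07560 m
Layer 4: 1.8×10⁻⁴ × 1000 × 0.64 = 0.11520 m
Δh = 0.09600 + 0.03567 + 0.07560 + 0.11520 = 0.32247 m ≈ 320 mm

Δh ≈ 320 mm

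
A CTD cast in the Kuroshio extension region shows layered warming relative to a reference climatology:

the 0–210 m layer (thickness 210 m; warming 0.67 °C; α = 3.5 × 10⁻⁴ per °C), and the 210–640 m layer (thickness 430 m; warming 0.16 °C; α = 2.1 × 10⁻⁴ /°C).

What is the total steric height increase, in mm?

Δh ≈ 63.7 mm

3.5×10⁻⁴ × 0.67 × 210 = 0.049245 m
0.16 × 2.1×10⁻⁴ × 430 = 0.014448 m
Δh = 0.049245 + 0.014448 = 0.063693 m ≈ 63.7 mm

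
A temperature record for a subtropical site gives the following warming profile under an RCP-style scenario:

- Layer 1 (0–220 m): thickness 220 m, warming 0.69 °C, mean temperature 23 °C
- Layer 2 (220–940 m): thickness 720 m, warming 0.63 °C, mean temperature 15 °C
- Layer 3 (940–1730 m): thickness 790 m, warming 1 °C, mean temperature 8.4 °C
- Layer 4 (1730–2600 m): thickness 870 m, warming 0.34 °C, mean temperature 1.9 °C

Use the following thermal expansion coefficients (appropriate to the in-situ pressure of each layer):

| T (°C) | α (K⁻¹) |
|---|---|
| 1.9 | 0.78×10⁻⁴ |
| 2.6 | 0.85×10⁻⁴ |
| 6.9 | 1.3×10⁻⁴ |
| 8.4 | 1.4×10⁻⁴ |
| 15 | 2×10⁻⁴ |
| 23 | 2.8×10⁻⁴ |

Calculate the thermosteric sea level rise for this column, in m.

Layer 1 at 23 °C → α = 2.8×10⁻⁴ K⁻¹
Layer 2 at 15 °C → α = 2×10⁻⁴ K⁻¹
Layer 3 at 8.4 °C → α = 1.4×10⁻⁴ K⁻¹
Layer 4 at 1.9 °C → α = 0.78×10⁻⁴ K⁻¹
0.69 × 2.8×10⁻⁴ × 220 = 0.042504 m
Layer 2: 0.63 × 2×10⁻⁴ × 720 = 0.09072 m
1.4×10⁻⁴ × 1 × 790 = 0.11060 m
Layer 4: 870 × 0.34 × 0.78×10⁻⁴ = 0.0230724 m
Δh = 0.042504 + 0.09072 + 0.11060 + 0.0230724 = 0.2668964 m

Δh ≈ 0.27 m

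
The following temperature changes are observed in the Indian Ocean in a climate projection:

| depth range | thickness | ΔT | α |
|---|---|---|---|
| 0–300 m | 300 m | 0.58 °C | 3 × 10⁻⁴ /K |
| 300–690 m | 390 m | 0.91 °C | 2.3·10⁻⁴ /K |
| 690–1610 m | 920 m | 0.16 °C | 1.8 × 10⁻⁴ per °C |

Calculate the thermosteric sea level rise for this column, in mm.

Layer 1: 300 × 3×10⁻⁴ × 0.58 = 0.05220 m
300–690 m: 2.3×10⁻⁴ × 390 × 0.91 = 0.081627 m
690–1610 m: 0.16 × 1.8×10⁻⁴ × 920 = 0.026496 m
Δh = 0.05220 + 0.081627 + 0.026496 = 0.160323 m ≈ 160 mm

Δh ≈ 160 mm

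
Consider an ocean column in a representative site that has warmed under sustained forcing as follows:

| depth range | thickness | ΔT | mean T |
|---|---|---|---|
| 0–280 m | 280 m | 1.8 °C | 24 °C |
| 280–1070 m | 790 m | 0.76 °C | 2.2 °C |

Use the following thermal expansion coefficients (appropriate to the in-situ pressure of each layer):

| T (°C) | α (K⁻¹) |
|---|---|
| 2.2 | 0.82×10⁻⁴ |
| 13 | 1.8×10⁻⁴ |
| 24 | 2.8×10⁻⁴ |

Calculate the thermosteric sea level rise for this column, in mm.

Layer 1 at 24 °C → α = 2.8×10⁻⁴ K⁻¹
Layer 2 at 2.2 °C → α = 0.82×10⁻⁴ K⁻¹
280 × 1.8 × 2.8×10⁻⁴ = 0.14112 m
790 × 0.82×10⁻⁴ × 0.76 = 0.0492328 m
Δh = 0.14112 + 0.0492328 = 0.1903528 m

Δh = 190 mm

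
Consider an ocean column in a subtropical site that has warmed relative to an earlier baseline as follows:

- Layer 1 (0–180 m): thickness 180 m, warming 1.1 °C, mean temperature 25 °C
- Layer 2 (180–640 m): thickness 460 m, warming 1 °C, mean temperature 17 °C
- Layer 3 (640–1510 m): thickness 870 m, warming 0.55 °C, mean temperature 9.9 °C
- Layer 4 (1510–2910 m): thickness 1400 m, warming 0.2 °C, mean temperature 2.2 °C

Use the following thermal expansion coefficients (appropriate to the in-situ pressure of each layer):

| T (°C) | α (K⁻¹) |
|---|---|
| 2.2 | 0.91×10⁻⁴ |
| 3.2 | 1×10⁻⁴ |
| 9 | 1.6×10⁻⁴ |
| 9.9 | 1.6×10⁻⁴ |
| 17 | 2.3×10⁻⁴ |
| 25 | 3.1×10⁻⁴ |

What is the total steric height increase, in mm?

about 269 mm

Layer 1 at 25 °C → α = 3.1×10⁻⁴ K⁻¹
Layer 2 at 17 °C → α = 2.3×10⁻⁴ K⁻¹
Layer 3 at 9.9 °C → α = 1.6×10⁻⁴ K⁻¹
Layer 4 at 2.2 °C → α = 0.91×10⁻⁴ K⁻¹
Layer 1: 3.1×10⁻⁴ × 1.1 × 180 = 0.06138 m
Layer 2: 1 × 460 × 2.3×10⁻⁴ = 0.10580 m
0.55 × 870 × 1.6×10⁻⁴ = 0.07656 m
1400 × 0.91×10⁻⁴ × 0.2 = 0.02548 m
Δh = 0.06138 + 0.10580 + 0.07656 + 0.02548 = 0.26922 m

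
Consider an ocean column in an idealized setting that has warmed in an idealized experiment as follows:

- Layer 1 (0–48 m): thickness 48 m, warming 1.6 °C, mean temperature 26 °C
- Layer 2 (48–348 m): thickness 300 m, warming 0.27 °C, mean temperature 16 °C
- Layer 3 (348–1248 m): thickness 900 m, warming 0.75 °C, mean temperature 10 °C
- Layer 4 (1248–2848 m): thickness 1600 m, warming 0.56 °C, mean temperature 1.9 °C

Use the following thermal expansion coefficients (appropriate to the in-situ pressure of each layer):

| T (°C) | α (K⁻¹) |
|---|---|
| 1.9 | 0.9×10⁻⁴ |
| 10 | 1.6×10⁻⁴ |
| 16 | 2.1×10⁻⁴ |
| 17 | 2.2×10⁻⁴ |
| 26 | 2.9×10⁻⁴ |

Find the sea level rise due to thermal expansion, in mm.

228 mm of thermosteric rise

Layer 1 at 26 °C → α = 2.9×10⁻⁴ K⁻¹
Layer 2 at 16 °C → α = 2.1×10⁻⁴ K⁻¹
Layer 3 at 10 °C → α = 1.6×10⁻⁴ K⁻¹
Layer 4 at 1.9 °C → α = 0.9×10⁻⁴ K⁻¹
Layer 1: 48 × 2.9×10⁻⁴ × 1.6 = 0.022272 m
0.27 × 2.1×10⁻⁴ × 300 = 0.01701 m
Layer 3: 0.75 × 1.6×10⁻⁴ × 900 = 0.10800 m
0.56 × 0.9×10⁻⁴ × 1600 = 0.08064 m
Δh = 0.022272 + 0.01701 + 0.10800 + 0.08064 = 0.227922 m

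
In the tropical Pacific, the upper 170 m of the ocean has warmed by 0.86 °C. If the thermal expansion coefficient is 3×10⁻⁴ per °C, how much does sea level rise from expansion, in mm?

Δh = 44 mm

Δh = αΔT·H = 3×10⁻⁴ × 0.86 × 170 = 0.04386 m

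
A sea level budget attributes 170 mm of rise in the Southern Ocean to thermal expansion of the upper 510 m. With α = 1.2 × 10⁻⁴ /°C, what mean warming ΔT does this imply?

ΔT = Δh/(αH) = 0.17 / (1.2×10⁻⁴ × 510) ≈ 2.778 °C

2.78 °C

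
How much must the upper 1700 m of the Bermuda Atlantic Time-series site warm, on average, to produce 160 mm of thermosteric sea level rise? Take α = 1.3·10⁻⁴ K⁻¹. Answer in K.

about 0.724 K

ΔT = Δh/(αH) = 0.16 / (1.3×10⁻⁴ × 1700) ≈ 0.7240 K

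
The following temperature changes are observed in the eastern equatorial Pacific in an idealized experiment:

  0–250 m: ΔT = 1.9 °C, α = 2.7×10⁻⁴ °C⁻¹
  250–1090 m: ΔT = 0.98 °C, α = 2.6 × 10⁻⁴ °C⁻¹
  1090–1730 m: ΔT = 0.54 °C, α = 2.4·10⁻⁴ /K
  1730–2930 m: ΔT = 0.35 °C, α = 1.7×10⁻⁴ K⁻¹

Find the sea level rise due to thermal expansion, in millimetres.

497 mm of thermosteric rise

Layer 1: 2.7×10⁻⁴ × 1.9 × 250 = 0.12825 m
0.98 × 840 × 2.6×10⁻⁴ = 0.214032 m
1090–1730 m: 640 × 0.54 × 2.4×10⁻⁴ = 0.082944 m
1730–2930 m: 1.7×10⁻⁴ × 1200 × 0.35 = 0.07140 m
Δh = 0.12825 + 0.214032 + 0.082944 + 0.07140 = 0.496626 m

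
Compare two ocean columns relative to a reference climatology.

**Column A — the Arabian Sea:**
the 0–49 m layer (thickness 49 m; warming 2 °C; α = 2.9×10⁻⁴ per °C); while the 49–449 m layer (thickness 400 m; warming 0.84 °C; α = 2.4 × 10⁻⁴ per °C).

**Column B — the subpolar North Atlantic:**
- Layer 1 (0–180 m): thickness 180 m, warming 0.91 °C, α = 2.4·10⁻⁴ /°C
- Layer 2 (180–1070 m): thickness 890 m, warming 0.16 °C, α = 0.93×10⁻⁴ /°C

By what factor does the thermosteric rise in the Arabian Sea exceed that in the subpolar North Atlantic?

A 2.9×10⁻⁴ × 2 × 49 = 0.02842 m
A 49–449 m: 400 × 0.84 × 2.4×10⁻⁴ = 0.08064 m
A total: 0.10906 m
B 0–180 m: 180 × 0.91 × 2.4×10⁻⁴ = 0.039312 m
B Layer 2: 0.93×10⁻⁴ × 890 × 0.16 = 0.0132432 m
B total: 0.0525552 m
Ratio: 0.10906 / 0.0525552 ≈ 2.075

2.08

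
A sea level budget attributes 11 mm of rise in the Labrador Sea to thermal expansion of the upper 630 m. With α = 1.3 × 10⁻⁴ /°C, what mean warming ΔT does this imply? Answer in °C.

ΔT = Δh/(αH) = 0.011 / (1.3×10⁻⁴ × 630) ≈ 0.1343 °C

about 0.13 °C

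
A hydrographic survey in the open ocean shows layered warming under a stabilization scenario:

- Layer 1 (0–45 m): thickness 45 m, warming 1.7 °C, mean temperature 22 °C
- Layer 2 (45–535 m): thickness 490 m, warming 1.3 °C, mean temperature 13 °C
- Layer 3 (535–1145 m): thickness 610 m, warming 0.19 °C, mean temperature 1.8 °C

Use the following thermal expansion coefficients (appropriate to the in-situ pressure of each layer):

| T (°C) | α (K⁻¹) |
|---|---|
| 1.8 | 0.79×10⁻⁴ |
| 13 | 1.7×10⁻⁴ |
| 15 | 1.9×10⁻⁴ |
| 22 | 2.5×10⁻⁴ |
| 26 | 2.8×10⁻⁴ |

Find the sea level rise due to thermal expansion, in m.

about 0.14 m

Layer 1 at 22 °C → α = 2.5×10⁻⁴ K⁻¹
Layer 2 at 13 °C → α = 1.7×10⁻⁴ K⁻¹
Layer 3 at 1.8 °C → α = 0.79×10⁻⁴ K⁻¹
Layer 1: 1.7 × 45 × 2.5×10⁻⁴ = 0.019125 m
1.7×10⁻⁴ × 490 × 1.3 = 0.10829 m
Layer 3: 610 × 0.79×10⁻⁴ × 0.19 = 0.0091561 m
Δh = 0.019125 + 0.10829 + 0.0091561 = 0.1365711 m ≈ 0.14 m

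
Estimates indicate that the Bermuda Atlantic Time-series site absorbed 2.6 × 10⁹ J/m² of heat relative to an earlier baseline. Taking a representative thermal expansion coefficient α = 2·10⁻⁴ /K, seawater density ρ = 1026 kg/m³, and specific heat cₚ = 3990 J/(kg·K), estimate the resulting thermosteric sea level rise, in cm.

Δh = αQ/(ρcₚ) = 2×10⁻⁴ × 2.6×10⁹ / (1026 × 3990) ≈ 0.12702 m

about 12.7 cm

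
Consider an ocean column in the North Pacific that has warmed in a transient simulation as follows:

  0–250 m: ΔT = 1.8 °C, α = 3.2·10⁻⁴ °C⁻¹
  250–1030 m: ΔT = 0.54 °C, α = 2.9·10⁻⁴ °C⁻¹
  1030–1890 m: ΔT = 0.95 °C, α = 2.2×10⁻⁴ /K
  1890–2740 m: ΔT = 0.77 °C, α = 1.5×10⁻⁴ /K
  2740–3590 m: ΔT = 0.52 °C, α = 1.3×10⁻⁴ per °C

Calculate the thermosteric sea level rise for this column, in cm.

60 cm

Layer 1: 1.8 × 3.2×10⁻⁴ × 250 = 0.14400 m
2.9×10⁻⁴ × 0.54 × 780 = 0.122148 m
2.2×10⁻⁴ × 860 × 0.95 = 0.17974 m
1.5×10⁻⁴ × 850 × 0.77 = 0.098175 m
Layer 5: 850 × 0.52 × 1.3×10⁻⁴ = 0.05746 m
Δh = 0.14400 + 0.122148 + 0.17974 + 0.098175 + 0.05746 = 0.601523 m ≈ 60 cm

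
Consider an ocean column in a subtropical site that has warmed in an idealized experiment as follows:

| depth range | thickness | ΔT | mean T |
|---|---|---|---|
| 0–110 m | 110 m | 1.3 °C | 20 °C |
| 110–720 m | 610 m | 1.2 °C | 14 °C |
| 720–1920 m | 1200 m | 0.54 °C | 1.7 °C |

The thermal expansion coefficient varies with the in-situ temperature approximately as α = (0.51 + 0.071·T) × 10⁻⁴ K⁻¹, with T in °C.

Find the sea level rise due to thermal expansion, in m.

Layer 1: α = (0.51 + 0.071×20)×10⁻⁴ = 1.93×10⁻⁴ K⁻¹
Layer 2: α = (0.51 + 0.071×14)×10⁻⁴ = 1.504×10⁻⁴ K⁻¹
Layer 3: α = (0.51 + 0.071×1.7)×10⁻⁴ = 0.6307×10⁻⁴ K⁻¹
Layer 1: 1.3 × 110 × 1.93×10⁻⁴ = 0.027599 m
610 × 1.504×10⁻⁴ × 1.2 = 0.1100928 m
0.6307×10⁻⁴ × 0.54 × 1200 = 0.04086936 m
Δh = 0.027599 + 0.1100928 + 0.04086936 = 0.17856116 m ≈ 0.179 m

Δh ≈ 0.179 m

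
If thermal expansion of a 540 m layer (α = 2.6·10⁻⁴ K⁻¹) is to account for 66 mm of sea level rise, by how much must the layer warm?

about 0.470 °C

ΔT = Δh/(αH) = 0.066 / (2.6×10⁻⁴ × 540) ≈ 0.4701 °C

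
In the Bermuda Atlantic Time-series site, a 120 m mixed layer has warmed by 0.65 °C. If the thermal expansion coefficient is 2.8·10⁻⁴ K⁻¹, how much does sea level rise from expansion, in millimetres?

Δh = αΔT·H = 2.8×10⁻⁴ × 0.65 × 120 = 0.02184 m

Δh = 21.8 mm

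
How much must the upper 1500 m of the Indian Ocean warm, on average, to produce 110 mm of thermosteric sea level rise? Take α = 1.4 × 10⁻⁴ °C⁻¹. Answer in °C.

ΔT = Δh/(αH) = 0.11 / (1.4×10⁻⁴ × 1500) ≈ 0.5238 °C

ΔT ≈ 0.524 °C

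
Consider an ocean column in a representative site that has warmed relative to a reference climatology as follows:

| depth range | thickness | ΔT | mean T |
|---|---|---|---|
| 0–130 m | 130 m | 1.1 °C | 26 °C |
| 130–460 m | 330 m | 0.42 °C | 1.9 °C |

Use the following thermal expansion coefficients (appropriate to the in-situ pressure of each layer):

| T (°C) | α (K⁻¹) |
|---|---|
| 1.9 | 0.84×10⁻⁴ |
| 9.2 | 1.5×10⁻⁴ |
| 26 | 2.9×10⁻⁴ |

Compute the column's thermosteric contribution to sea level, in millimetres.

Layer 1 at 26 °C → α = 2.9×10⁻⁴ K⁻¹
Layer 2 at 1.9 °C → α = 0.84×10⁻⁴ K⁻¹
Layer 1: 2.9×10⁻⁴ × 130 × 1.1 = 0.04147 m
Layer 2: 330 × 0.42 × 0.84×10⁻⁴ = 0.0116424 m
Δh = 0.04147 + 0.0116424 = 0.0531124 m

53.1 mm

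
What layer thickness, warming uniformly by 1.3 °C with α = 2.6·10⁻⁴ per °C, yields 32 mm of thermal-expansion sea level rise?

H ≈ 94.7 m

H = Δh/(αΔT) = 0.032 / (2.6×10⁻⁴ × 1.3) ≈ 94.67 m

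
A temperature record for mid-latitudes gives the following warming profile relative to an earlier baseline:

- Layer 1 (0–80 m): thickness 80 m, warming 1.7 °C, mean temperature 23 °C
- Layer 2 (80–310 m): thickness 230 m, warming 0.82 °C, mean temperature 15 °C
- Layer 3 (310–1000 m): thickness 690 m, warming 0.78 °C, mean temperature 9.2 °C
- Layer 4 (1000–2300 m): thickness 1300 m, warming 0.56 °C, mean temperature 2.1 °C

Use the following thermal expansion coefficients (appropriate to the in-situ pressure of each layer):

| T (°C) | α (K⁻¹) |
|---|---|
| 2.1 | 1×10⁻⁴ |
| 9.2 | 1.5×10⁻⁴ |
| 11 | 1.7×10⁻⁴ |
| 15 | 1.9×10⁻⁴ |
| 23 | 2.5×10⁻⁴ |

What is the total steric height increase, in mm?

Δh = 223 mm

Layer 1 at 23 °C → α = 2.5×10⁻⁴ K⁻¹
Layer 2 at 15 °C → α = 1.9×10⁻⁴ K⁻¹
Layer 3 at 9.2 °C → α = 1.5×10⁻⁴ K⁻¹
Layer 4 at 2.1 °C → α = 1×10⁻⁴ K⁻¹
Layer 1: 1.7 × 80 × 2.5×10⁻⁴ = 0.03400 m
80–310 m: 0.82 × 1.9×10⁻⁴ × 230 = 0.035834 m
690 × 1.5×10⁻⁴ × 0.78 = 0.08073 m
Layer 4: 0.56 × 1300 × 1×10⁻⁴ = 0.07280 m
Δh = 0.03400 + 0.035834 + 0.08073 + 0.07280 = 0.223364 m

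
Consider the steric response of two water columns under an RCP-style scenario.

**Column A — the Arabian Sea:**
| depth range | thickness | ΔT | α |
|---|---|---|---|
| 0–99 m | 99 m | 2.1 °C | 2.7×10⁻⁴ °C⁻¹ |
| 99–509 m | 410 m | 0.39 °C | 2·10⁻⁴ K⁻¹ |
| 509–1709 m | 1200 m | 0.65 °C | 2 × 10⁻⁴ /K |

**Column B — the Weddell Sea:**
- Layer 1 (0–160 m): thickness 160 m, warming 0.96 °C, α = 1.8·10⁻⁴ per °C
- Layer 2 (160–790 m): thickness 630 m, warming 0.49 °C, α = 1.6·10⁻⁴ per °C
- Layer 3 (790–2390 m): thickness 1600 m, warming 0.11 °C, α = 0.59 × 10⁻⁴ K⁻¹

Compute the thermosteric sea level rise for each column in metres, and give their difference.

A 0–99 m: 2.7×10⁻⁴ × 2.1 × 99 = 0.056133 m
A Layer 2: 2×10⁻⁴ × 410 × 0.39 = 0.03198 m
A 2×10⁻⁴ × 0.65 × 1200 = 0.15600 m
A total: 0.244113 m
B Layer 1: 0.96 × 1.8×10⁻⁴ × 160 = 0.027648 m
B Layer 2: 630 × 0.49 × 1.6×10⁻⁴ = 0.049392 m
B 0.59×10⁻⁴ × 1600 × 0.11 = 0.010384 m
B total: 0.087424 m
Difference: 0.244113 − 0.087424 = 0.156689 m

A: 0.244 m; B: 0.0874 m; difference 0.157 m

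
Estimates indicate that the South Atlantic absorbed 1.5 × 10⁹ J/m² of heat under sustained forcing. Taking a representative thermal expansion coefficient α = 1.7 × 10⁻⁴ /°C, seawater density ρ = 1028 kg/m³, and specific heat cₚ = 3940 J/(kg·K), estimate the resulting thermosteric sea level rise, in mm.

63.0 mm of thermosteric rise

Δh = αQ/(ρcₚ) = 1.7×10⁻⁴ × 1.5×10⁹ / (1028 × 3940) ≈ 0.062958 m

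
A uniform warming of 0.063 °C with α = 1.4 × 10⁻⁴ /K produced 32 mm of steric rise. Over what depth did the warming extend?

H = Δh/(αΔT) = 0.032 / (1.4×10⁻⁴ × 0.063) ≈ 3628 m

H ≈ 3630 m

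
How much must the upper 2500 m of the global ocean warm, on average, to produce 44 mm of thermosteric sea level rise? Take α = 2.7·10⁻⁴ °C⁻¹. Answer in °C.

ΔT = Δh/(αH) = 0.044 / (2.7×10⁻⁴ × 2500) ≈ 0.06519 °C

0.0652 °C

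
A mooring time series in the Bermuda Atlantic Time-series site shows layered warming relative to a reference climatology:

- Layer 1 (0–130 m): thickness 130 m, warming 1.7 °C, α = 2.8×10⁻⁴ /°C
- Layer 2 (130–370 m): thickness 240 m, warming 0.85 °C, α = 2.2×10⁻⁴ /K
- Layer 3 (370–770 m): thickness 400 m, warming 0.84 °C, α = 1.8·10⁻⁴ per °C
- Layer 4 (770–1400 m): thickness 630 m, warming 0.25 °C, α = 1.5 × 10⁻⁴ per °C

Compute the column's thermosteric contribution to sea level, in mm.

191 mm

130 × 2.8×10⁻⁴ × 1.7 = 0.06188 m
Layer 2: 240 × 0.85 × 2.2×10⁻⁴ = 0.04488 m
0.84 × 1.8×10⁻⁴ × 400 = 0.06048 m
Layer 4: 1.5×10⁻⁴ × 0.25 × 630 = 0.023625 m
Δh = 0.06188 + 0.04488 + 0.06048 + 0.023625 = 0.190865 m ≈ 191 mm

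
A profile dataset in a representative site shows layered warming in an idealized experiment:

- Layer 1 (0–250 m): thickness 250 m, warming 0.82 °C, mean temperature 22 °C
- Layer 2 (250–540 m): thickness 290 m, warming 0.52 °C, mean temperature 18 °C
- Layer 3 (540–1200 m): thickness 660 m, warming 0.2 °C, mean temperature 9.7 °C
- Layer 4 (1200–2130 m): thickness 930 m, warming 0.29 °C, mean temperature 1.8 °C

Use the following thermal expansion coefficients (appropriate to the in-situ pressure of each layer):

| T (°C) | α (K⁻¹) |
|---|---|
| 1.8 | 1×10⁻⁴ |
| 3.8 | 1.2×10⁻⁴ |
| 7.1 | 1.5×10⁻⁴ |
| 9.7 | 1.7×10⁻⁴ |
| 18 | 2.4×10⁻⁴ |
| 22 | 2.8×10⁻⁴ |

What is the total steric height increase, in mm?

143 mm

Layer 1 at 22 °C → α = 2.8×10⁻⁴ K⁻¹
Layer 2 at 18 °C → α = 2.4×10⁻⁴ K⁻¹
Layer 3 at 9.7 °C → α = 1.7×10⁻⁴ K⁻¹
Layer 4 at 1.8 °C → α = 1×10⁻⁴ K⁻¹
2.8×10⁻⁴ × 0.82 × 250 = 0.05740 m
250–540 m: 2.4×10⁻⁴ × 290 × 0.52 = 0.036192 m
Layer 3: 660 × 0.2 × 1.7×10⁻⁴ = 0.02244 m
0.29 × 1×10⁻⁴ × 930 = 0.02697 m
Δh = 0.05740 + 0.036192 + 0.02244 + 0.02697 = 0.143002 m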